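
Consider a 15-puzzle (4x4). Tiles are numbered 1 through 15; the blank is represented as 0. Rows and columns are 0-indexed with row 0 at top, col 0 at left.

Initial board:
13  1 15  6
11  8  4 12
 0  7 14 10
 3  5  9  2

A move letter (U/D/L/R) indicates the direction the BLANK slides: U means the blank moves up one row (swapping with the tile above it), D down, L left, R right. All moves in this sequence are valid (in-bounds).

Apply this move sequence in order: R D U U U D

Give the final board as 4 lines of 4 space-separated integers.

After move 1 (R):
13  1 15  6
11  8  4 12
 7  0 14 10
 3  5  9  2

After move 2 (D):
13  1 15  6
11  8  4 12
 7  5 14 10
 3  0  9  2

After move 3 (U):
13  1 15  6
11  8  4 12
 7  0 14 10
 3  5  9  2

After move 4 (U):
13  1 15  6
11  0  4 12
 7  8 14 10
 3  5  9  2

After move 5 (U):
13  0 15  6
11  1  4 12
 7  8 14 10
 3  5  9  2

After move 6 (D):
13  1 15  6
11  0  4 12
 7  8 14 10
 3  5  9  2

Answer: 13  1 15  6
11  0  4 12
 7  8 14 10
 3  5  9  2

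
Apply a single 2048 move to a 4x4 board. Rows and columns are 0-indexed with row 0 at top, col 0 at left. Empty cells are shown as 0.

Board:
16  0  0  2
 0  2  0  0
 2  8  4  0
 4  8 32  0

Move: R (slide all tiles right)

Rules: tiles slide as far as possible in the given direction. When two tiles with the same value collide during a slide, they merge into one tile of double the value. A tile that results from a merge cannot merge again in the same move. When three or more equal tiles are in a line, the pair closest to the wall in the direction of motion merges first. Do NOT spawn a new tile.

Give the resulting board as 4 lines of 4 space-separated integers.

Answer:  0  0 16  2
 0  0  0  2
 0  2  8  4
 0  4  8 32

Derivation:
Slide right:
row 0: [16, 0, 0, 2] -> [0, 0, 16, 2]
row 1: [0, 2, 0, 0] -> [0, 0, 0, 2]
row 2: [2, 8, 4, 0] -> [0, 2, 8, 4]
row 3: [4, 8, 32, 0] -> [0, 4, 8, 32]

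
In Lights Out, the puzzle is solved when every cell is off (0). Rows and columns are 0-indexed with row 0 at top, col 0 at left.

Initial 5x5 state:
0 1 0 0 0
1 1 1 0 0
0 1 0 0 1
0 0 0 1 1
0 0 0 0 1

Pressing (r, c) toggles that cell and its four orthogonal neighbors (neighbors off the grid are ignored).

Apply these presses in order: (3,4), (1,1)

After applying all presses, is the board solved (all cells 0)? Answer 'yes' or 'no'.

After press 1 at (3,4):
0 1 0 0 0
1 1 1 0 0
0 1 0 0 0
0 0 0 0 0
0 0 0 0 0

After press 2 at (1,1):
0 0 0 0 0
0 0 0 0 0
0 0 0 0 0
0 0 0 0 0
0 0 0 0 0

Lights still on: 0

Answer: yes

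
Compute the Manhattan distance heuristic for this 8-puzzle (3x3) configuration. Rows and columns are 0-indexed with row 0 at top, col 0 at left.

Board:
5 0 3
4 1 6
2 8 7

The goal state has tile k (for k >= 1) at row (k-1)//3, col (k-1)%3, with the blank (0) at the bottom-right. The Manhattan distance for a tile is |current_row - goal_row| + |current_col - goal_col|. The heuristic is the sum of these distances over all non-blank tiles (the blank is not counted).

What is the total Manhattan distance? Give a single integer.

Tile 5: at (0,0), goal (1,1), distance |0-1|+|0-1| = 2
Tile 3: at (0,2), goal (0,2), distance |0-0|+|2-2| = 0
Tile 4: at (1,0), goal (1,0), distance |1-1|+|0-0| = 0
Tile 1: at (1,1), goal (0,0), distance |1-0|+|1-0| = 2
Tile 6: at (1,2), goal (1,2), distance |1-1|+|2-2| = 0
Tile 2: at (2,0), goal (0,1), distance |2-0|+|0-1| = 3
Tile 8: at (2,1), goal (2,1), distance |2-2|+|1-1| = 0
Tile 7: at (2,2), goal (2,0), distance |2-2|+|2-0| = 2
Sum: 2 + 0 + 0 + 2 + 0 + 3 + 0 + 2 = 9

Answer: 9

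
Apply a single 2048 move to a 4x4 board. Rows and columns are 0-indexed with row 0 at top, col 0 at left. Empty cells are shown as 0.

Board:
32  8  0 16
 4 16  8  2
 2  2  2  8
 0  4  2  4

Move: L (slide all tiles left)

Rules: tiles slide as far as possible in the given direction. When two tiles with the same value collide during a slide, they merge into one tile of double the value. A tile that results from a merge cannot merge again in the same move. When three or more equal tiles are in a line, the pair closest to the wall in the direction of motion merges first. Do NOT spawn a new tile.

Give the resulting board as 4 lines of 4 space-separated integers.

Slide left:
row 0: [32, 8, 0, 16] -> [32, 8, 16, 0]
row 1: [4, 16, 8, 2] -> [4, 16, 8, 2]
row 2: [2, 2, 2, 8] -> [4, 2, 8, 0]
row 3: [0, 4, 2, 4] -> [4, 2, 4, 0]

Answer: 32  8 16  0
 4 16  8  2
 4  2  8  0
 4  2  4  0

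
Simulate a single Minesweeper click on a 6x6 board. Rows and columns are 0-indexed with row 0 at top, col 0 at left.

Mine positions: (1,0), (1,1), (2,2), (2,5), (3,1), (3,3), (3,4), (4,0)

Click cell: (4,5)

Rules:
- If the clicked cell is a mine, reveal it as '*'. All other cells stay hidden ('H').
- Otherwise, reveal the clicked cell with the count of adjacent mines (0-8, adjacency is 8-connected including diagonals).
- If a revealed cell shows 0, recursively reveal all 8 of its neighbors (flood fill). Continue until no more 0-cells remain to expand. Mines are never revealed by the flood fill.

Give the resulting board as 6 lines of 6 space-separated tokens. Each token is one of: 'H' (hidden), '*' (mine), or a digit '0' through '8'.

H H H H H H
H H H H H H
H H H H H H
H H H H H H
H H H H H 1
H H H H H H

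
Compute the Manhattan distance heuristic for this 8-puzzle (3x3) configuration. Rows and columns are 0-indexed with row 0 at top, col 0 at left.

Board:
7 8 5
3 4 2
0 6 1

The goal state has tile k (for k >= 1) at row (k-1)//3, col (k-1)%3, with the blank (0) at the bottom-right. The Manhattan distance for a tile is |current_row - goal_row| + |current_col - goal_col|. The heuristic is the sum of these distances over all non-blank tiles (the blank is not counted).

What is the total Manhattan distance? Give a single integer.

Answer: 18

Derivation:
Tile 7: (0,0)->(2,0) = 2
Tile 8: (0,1)->(2,1) = 2
Tile 5: (0,2)->(1,1) = 2
Tile 3: (1,0)->(0,2) = 3
Tile 4: (1,1)->(1,0) = 1
Tile 2: (1,2)->(0,1) = 2
Tile 6: (2,1)->(1,2) = 2
Tile 1: (2,2)->(0,0) = 4
Sum: 2 + 2 + 2 + 3 + 1 + 2 + 2 + 4 = 18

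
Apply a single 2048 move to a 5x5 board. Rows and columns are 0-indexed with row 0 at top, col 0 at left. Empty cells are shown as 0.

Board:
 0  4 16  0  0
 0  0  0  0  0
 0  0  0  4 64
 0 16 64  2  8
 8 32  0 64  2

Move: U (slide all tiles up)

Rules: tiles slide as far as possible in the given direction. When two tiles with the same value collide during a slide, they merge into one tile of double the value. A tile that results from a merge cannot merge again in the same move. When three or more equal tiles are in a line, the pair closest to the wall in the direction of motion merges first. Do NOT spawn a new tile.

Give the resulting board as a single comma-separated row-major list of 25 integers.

Answer: 8, 4, 16, 4, 64, 0, 16, 64, 2, 8, 0, 32, 0, 64, 2, 0, 0, 0, 0, 0, 0, 0, 0, 0, 0

Derivation:
Slide up:
col 0: [0, 0, 0, 0, 8] -> [8, 0, 0, 0, 0]
col 1: [4, 0, 0, 16, 32] -> [4, 16, 32, 0, 0]
col 2: [16, 0, 0, 64, 0] -> [16, 64, 0, 0, 0]
col 3: [0, 0, 4, 2, 64] -> [4, 2, 64, 0, 0]
col 4: [0, 0, 64, 8, 2] -> [64, 8, 2, 0, 0]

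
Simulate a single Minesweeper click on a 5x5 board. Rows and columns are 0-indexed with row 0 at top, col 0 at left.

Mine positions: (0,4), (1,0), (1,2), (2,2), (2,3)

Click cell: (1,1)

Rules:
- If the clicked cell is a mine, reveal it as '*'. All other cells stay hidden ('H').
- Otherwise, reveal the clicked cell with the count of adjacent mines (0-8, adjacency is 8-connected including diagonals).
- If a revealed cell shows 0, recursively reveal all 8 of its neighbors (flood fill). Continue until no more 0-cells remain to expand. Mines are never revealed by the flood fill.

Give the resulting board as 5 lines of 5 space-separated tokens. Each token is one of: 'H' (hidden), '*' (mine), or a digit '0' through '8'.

H H H H H
H 3 H H H
H H H H H
H H H H H
H H H H H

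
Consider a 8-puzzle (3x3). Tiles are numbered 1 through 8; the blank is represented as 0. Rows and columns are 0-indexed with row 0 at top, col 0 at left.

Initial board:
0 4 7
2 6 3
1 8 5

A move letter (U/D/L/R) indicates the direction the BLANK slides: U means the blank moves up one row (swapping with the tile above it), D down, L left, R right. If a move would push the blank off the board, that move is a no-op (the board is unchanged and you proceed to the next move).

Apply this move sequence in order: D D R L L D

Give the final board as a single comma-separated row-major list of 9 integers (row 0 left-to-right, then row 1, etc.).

Answer: 2, 4, 7, 1, 6, 3, 0, 8, 5

Derivation:
After move 1 (D):
2 4 7
0 6 3
1 8 5

After move 2 (D):
2 4 7
1 6 3
0 8 5

After move 3 (R):
2 4 7
1 6 3
8 0 5

After move 4 (L):
2 4 7
1 6 3
0 8 5

After move 5 (L):
2 4 7
1 6 3
0 8 5

After move 6 (D):
2 4 7
1 6 3
0 8 5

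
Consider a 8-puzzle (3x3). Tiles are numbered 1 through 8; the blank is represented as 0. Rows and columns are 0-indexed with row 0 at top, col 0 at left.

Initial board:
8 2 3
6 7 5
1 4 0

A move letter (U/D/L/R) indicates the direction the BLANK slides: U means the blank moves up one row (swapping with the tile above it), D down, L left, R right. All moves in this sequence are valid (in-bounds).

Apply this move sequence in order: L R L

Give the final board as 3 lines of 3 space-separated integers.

Answer: 8 2 3
6 7 5
1 0 4

Derivation:
After move 1 (L):
8 2 3
6 7 5
1 0 4

After move 2 (R):
8 2 3
6 7 5
1 4 0

After move 3 (L):
8 2 3
6 7 5
1 0 4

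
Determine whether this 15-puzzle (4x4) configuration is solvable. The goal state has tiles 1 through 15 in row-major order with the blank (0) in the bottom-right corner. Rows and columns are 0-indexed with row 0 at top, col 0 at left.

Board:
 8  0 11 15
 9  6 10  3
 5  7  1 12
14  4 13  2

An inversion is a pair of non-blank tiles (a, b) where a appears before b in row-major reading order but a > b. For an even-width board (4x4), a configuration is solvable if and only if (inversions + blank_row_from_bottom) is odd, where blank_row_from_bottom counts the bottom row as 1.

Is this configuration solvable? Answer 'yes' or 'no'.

Inversions: 61
Blank is in row 0 (0-indexed from top), which is row 4 counting from the bottom (bottom = 1).
61 + 4 = 65, which is odd, so the puzzle is solvable.

Answer: yes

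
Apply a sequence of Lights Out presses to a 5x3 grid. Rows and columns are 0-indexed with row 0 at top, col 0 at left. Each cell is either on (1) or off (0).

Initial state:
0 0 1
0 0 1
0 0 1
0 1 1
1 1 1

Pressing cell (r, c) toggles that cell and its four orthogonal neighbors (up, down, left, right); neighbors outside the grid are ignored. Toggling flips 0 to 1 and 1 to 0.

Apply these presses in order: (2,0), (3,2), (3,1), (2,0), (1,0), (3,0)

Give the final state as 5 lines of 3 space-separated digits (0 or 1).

Answer: 1 0 1
1 1 1
0 1 0
0 0 1
0 0 0

Derivation:
After press 1 at (2,0):
0 0 1
1 0 1
1 1 1
1 1 1
1 1 1

After press 2 at (3,2):
0 0 1
1 0 1
1 1 0
1 0 0
1 1 0

After press 3 at (3,1):
0 0 1
1 0 1
1 0 0
0 1 1
1 0 0

After press 4 at (2,0):
0 0 1
0 0 1
0 1 0
1 1 1
1 0 0

After press 5 at (1,0):
1 0 1
1 1 1
1 1 0
1 1 1
1 0 0

After press 6 at (3,0):
1 0 1
1 1 1
0 1 0
0 0 1
0 0 0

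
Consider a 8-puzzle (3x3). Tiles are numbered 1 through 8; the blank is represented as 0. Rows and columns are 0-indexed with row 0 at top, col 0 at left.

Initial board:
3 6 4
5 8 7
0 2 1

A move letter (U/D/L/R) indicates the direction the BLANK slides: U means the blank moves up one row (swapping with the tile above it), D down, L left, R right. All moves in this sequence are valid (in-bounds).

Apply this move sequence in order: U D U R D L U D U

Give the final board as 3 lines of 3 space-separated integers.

Answer: 3 6 4
0 2 7
8 5 1

Derivation:
After move 1 (U):
3 6 4
0 8 7
5 2 1

After move 2 (D):
3 6 4
5 8 7
0 2 1

After move 3 (U):
3 6 4
0 8 7
5 2 1

After move 4 (R):
3 6 4
8 0 7
5 2 1

After move 5 (D):
3 6 4
8 2 7
5 0 1

After move 6 (L):
3 6 4
8 2 7
0 5 1

After move 7 (U):
3 6 4
0 2 7
8 5 1

After move 8 (D):
3 6 4
8 2 7
0 5 1

After move 9 (U):
3 6 4
0 2 7
8 5 1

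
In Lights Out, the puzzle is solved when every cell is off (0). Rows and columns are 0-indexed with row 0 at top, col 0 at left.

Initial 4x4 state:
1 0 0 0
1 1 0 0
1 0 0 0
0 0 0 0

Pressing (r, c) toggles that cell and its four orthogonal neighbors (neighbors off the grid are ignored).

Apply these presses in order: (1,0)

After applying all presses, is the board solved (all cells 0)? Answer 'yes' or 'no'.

Answer: yes

Derivation:
After press 1 at (1,0):
0 0 0 0
0 0 0 0
0 0 0 0
0 0 0 0

Lights still on: 0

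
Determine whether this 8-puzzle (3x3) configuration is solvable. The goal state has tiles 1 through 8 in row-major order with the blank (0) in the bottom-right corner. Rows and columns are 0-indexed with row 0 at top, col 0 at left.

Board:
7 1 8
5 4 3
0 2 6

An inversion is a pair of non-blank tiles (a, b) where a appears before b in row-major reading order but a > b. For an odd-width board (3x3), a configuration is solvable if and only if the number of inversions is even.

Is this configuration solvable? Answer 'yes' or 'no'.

Answer: no

Derivation:
Inversions (pairs i<j in row-major order where tile[i] > tile[j] > 0): 17
17 is odd, so the puzzle is not solvable.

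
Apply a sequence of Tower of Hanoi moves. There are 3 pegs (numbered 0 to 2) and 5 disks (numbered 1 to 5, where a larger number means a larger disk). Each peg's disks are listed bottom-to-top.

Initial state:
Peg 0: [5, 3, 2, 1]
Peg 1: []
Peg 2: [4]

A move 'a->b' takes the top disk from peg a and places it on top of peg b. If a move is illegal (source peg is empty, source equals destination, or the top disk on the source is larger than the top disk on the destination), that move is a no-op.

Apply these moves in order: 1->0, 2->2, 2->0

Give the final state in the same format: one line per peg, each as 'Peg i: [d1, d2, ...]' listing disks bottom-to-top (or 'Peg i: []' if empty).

Answer: Peg 0: [5, 3, 2, 1]
Peg 1: []
Peg 2: [4]

Derivation:
After move 1 (1->0):
Peg 0: [5, 3, 2, 1]
Peg 1: []
Peg 2: [4]

After move 2 (2->2):
Peg 0: [5, 3, 2, 1]
Peg 1: []
Peg 2: [4]

After move 3 (2->0):
Peg 0: [5, 3, 2, 1]
Peg 1: []
Peg 2: [4]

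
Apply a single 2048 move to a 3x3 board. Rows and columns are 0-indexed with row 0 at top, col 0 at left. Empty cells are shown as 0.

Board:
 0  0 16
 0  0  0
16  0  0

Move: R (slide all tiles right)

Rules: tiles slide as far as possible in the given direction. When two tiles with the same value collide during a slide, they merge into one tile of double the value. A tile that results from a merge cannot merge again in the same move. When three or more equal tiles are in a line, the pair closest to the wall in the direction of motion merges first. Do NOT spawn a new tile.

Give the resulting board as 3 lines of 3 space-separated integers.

Answer:  0  0 16
 0  0  0
 0  0 16

Derivation:
Slide right:
row 0: [0, 0, 16] -> [0, 0, 16]
row 1: [0, 0, 0] -> [0, 0, 0]
row 2: [16, 0, 0] -> [0, 0, 16]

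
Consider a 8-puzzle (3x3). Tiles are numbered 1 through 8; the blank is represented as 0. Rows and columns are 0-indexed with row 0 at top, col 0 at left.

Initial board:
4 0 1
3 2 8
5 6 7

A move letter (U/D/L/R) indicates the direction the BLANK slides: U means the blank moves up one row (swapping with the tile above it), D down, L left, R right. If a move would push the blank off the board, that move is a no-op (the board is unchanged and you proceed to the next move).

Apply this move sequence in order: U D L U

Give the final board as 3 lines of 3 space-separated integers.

Answer: 0 2 1
4 3 8
5 6 7

Derivation:
After move 1 (U):
4 0 1
3 2 8
5 6 7

After move 2 (D):
4 2 1
3 0 8
5 6 7

After move 3 (L):
4 2 1
0 3 8
5 6 7

After move 4 (U):
0 2 1
4 3 8
5 6 7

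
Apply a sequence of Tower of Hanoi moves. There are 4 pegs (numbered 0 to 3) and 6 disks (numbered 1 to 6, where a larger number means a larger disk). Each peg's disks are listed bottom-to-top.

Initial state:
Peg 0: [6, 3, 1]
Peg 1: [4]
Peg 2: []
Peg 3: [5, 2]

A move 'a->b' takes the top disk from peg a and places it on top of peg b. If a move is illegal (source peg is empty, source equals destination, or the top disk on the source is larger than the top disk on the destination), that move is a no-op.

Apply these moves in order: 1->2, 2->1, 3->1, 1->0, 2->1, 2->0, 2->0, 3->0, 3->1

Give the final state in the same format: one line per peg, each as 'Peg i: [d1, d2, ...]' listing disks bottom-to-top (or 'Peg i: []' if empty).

Answer: Peg 0: [6, 3, 1]
Peg 1: [4, 2]
Peg 2: []
Peg 3: [5]

Derivation:
After move 1 (1->2):
Peg 0: [6, 3, 1]
Peg 1: []
Peg 2: [4]
Peg 3: [5, 2]

After move 2 (2->1):
Peg 0: [6, 3, 1]
Peg 1: [4]
Peg 2: []
Peg 3: [5, 2]

After move 3 (3->1):
Peg 0: [6, 3, 1]
Peg 1: [4, 2]
Peg 2: []
Peg 3: [5]

After move 4 (1->0):
Peg 0: [6, 3, 1]
Peg 1: [4, 2]
Peg 2: []
Peg 3: [5]

After move 5 (2->1):
Peg 0: [6, 3, 1]
Peg 1: [4, 2]
Peg 2: []
Peg 3: [5]

After move 6 (2->0):
Peg 0: [6, 3, 1]
Peg 1: [4, 2]
Peg 2: []
Peg 3: [5]

After move 7 (2->0):
Peg 0: [6, 3, 1]
Peg 1: [4, 2]
Peg 2: []
Peg 3: [5]

After move 8 (3->0):
Peg 0: [6, 3, 1]
Peg 1: [4, 2]
Peg 2: []
Peg 3: [5]

After move 9 (3->1):
Peg 0: [6, 3, 1]
Peg 1: [4, 2]
Peg 2: []
Peg 3: [5]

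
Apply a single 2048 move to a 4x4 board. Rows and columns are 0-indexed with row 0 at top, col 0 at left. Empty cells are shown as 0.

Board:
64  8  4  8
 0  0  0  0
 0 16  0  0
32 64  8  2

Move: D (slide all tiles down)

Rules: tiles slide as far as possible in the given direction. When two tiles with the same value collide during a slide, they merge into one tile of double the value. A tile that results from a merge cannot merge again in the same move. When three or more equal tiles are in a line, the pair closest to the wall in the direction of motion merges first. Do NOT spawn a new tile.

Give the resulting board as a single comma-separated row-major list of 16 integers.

Answer: 0, 0, 0, 0, 0, 8, 0, 0, 64, 16, 4, 8, 32, 64, 8, 2

Derivation:
Slide down:
col 0: [64, 0, 0, 32] -> [0, 0, 64, 32]
col 1: [8, 0, 16, 64] -> [0, 8, 16, 64]
col 2: [4, 0, 0, 8] -> [0, 0, 4, 8]
col 3: [8, 0, 0, 2] -> [0, 0, 8, 2]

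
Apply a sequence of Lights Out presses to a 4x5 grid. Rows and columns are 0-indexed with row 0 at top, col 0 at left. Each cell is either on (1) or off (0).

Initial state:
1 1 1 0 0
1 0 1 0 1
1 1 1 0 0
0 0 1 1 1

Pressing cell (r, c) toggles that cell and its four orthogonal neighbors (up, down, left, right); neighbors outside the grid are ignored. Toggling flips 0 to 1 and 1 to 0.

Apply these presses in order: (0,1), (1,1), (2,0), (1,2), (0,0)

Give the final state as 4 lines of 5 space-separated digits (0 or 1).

Answer: 1 0 1 0 0
0 1 1 1 1
0 1 0 0 0
1 0 1 1 1

Derivation:
After press 1 at (0,1):
0 0 0 0 0
1 1 1 0 1
1 1 1 0 0
0 0 1 1 1

After press 2 at (1,1):
0 1 0 0 0
0 0 0 0 1
1 0 1 0 0
0 0 1 1 1

After press 3 at (2,0):
0 1 0 0 0
1 0 0 0 1
0 1 1 0 0
1 0 1 1 1

After press 4 at (1,2):
0 1 1 0 0
1 1 1 1 1
0 1 0 0 0
1 0 1 1 1

After press 5 at (0,0):
1 0 1 0 0
0 1 1 1 1
0 1 0 0 0
1 0 1 1 1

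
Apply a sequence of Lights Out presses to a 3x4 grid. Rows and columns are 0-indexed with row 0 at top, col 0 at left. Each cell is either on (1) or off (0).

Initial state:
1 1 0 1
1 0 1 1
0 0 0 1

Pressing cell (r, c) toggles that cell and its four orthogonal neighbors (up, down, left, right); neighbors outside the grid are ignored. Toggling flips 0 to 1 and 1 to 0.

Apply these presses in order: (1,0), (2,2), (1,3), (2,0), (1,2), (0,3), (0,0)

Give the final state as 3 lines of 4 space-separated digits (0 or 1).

Answer: 1 0 0 1
0 0 0 0
0 0 0 1

Derivation:
After press 1 at (1,0):
0 1 0 1
0 1 1 1
1 0 0 1

After press 2 at (2,2):
0 1 0 1
0 1 0 1
1 1 1 0

After press 3 at (1,3):
0 1 0 0
0 1 1 0
1 1 1 1

After press 4 at (2,0):
0 1 0 0
1 1 1 0
0 0 1 1

After press 5 at (1,2):
0 1 1 0
1 0 0 1
0 0 0 1

After press 6 at (0,3):
0 1 0 1
1 0 0 0
0 0 0 1

After press 7 at (0,0):
1 0 0 1
0 0 0 0
0 0 0 1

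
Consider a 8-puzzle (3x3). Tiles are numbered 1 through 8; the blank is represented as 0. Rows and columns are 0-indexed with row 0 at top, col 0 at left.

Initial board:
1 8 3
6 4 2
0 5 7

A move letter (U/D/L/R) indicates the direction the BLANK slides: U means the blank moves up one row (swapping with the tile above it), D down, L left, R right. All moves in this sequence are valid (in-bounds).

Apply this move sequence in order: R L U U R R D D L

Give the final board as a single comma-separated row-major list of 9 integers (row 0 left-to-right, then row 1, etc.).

Answer: 8, 3, 2, 1, 4, 7, 6, 0, 5

Derivation:
After move 1 (R):
1 8 3
6 4 2
5 0 7

After move 2 (L):
1 8 3
6 4 2
0 5 7

After move 3 (U):
1 8 3
0 4 2
6 5 7

After move 4 (U):
0 8 3
1 4 2
6 5 7

After move 5 (R):
8 0 3
1 4 2
6 5 7

After move 6 (R):
8 3 0
1 4 2
6 5 7

After move 7 (D):
8 3 2
1 4 0
6 5 7

After move 8 (D):
8 3 2
1 4 7
6 5 0

After move 9 (L):
8 3 2
1 4 7
6 0 5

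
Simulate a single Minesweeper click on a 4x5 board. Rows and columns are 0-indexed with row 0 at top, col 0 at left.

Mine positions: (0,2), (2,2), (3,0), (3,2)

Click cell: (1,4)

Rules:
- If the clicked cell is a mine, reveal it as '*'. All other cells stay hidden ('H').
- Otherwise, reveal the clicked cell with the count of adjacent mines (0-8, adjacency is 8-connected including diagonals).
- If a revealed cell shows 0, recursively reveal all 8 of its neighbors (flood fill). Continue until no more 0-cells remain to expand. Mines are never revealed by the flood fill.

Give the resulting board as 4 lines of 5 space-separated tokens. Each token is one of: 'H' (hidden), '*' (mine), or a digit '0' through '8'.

H H H 1 0
H H H 2 0
H H H 2 0
H H H 2 0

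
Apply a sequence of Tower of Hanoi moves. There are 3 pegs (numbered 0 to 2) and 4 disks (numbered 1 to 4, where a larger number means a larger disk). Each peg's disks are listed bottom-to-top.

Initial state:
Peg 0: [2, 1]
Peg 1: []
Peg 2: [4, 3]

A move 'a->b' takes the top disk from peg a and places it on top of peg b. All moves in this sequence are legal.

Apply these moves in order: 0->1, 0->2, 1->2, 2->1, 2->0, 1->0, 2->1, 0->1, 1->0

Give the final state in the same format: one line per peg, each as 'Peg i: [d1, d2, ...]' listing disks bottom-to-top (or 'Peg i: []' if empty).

After move 1 (0->1):
Peg 0: [2]
Peg 1: [1]
Peg 2: [4, 3]

After move 2 (0->2):
Peg 0: []
Peg 1: [1]
Peg 2: [4, 3, 2]

After move 3 (1->2):
Peg 0: []
Peg 1: []
Peg 2: [4, 3, 2, 1]

After move 4 (2->1):
Peg 0: []
Peg 1: [1]
Peg 2: [4, 3, 2]

After move 5 (2->0):
Peg 0: [2]
Peg 1: [1]
Peg 2: [4, 3]

After move 6 (1->0):
Peg 0: [2, 1]
Peg 1: []
Peg 2: [4, 3]

After move 7 (2->1):
Peg 0: [2, 1]
Peg 1: [3]
Peg 2: [4]

After move 8 (0->1):
Peg 0: [2]
Peg 1: [3, 1]
Peg 2: [4]

After move 9 (1->0):
Peg 0: [2, 1]
Peg 1: [3]
Peg 2: [4]

Answer: Peg 0: [2, 1]
Peg 1: [3]
Peg 2: [4]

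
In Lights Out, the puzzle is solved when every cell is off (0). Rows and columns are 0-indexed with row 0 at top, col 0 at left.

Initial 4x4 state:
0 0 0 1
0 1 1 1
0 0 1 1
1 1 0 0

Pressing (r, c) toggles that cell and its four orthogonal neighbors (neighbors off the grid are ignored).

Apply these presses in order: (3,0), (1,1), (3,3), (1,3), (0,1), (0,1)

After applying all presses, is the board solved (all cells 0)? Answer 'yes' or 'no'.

Answer: no

Derivation:
After press 1 at (3,0):
0 0 0 1
0 1 1 1
1 0 1 1
0 0 0 0

After press 2 at (1,1):
0 1 0 1
1 0 0 1
1 1 1 1
0 0 0 0

After press 3 at (3,3):
0 1 0 1
1 0 0 1
1 1 1 0
0 0 1 1

After press 4 at (1,3):
0 1 0 0
1 0 1 0
1 1 1 1
0 0 1 1

After press 5 at (0,1):
1 0 1 0
1 1 1 0
1 1 1 1
0 0 1 1

After press 6 at (0,1):
0 1 0 0
1 0 1 0
1 1 1 1
0 0 1 1

Lights still on: 9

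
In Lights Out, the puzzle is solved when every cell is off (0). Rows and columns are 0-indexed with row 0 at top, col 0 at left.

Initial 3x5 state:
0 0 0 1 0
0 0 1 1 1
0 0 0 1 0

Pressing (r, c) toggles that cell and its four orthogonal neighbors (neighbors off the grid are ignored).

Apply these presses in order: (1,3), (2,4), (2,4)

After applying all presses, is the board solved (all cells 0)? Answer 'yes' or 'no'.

After press 1 at (1,3):
0 0 0 0 0
0 0 0 0 0
0 0 0 0 0

After press 2 at (2,4):
0 0 0 0 0
0 0 0 0 1
0 0 0 1 1

After press 3 at (2,4):
0 0 0 0 0
0 0 0 0 0
0 0 0 0 0

Lights still on: 0

Answer: yes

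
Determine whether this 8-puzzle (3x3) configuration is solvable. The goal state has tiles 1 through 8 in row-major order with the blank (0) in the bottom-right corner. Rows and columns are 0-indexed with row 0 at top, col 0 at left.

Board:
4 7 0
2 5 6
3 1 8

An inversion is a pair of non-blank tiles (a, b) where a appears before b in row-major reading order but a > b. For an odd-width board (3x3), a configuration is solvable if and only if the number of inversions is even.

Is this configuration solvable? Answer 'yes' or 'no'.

Answer: yes

Derivation:
Inversions (pairs i<j in row-major order where tile[i] > tile[j] > 0): 14
14 is even, so the puzzle is solvable.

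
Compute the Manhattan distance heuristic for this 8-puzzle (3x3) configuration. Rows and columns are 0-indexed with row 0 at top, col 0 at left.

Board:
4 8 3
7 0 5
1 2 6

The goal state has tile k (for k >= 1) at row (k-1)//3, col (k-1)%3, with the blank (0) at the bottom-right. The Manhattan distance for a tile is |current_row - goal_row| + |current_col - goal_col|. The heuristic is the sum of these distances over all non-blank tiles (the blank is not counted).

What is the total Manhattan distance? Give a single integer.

Answer: 10

Derivation:
Tile 4: at (0,0), goal (1,0), distance |0-1|+|0-0| = 1
Tile 8: at (0,1), goal (2,1), distance |0-2|+|1-1| = 2
Tile 3: at (0,2), goal (0,2), distance |0-0|+|2-2| = 0
Tile 7: at (1,0), goal (2,0), distance |1-2|+|0-0| = 1
Tile 5: at (1,2), goal (1,1), distance |1-1|+|2-1| = 1
Tile 1: at (2,0), goal (0,0), distance |2-0|+|0-0| = 2
Tile 2: at (2,1), goal (0,1), distance |2-0|+|1-1| = 2
Tile 6: at (2,2), goal (1,2), distance |2-1|+|2-2| = 1
Sum: 1 + 2 + 0 + 1 + 1 + 2 + 2 + 1 = 10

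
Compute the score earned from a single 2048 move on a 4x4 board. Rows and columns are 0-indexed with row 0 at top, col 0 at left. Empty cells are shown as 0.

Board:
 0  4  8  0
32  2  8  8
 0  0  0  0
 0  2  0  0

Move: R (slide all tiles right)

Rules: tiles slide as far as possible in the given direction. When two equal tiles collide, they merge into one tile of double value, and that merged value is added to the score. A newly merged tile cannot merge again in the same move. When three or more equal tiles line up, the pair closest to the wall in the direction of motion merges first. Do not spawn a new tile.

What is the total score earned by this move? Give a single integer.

Slide right:
row 0: [0, 4, 8, 0] -> [0, 0, 4, 8]  score +0 (running 0)
row 1: [32, 2, 8, 8] -> [0, 32, 2, 16]  score +16 (running 16)
row 2: [0, 0, 0, 0] -> [0, 0, 0, 0]  score +0 (running 16)
row 3: [0, 2, 0, 0] -> [0, 0, 0, 2]  score +0 (running 16)
Board after move:
 0  0  4  8
 0 32  2 16
 0  0  0  0
 0  0  0  2

Answer: 16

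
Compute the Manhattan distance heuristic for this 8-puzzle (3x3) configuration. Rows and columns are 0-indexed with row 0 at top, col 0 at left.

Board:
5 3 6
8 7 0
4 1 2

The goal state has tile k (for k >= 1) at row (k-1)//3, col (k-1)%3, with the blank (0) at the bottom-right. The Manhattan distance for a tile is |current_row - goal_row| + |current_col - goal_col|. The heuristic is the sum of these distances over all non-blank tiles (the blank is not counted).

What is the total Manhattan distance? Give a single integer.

Answer: 15

Derivation:
Tile 5: (0,0)->(1,1) = 2
Tile 3: (0,1)->(0,2) = 1
Tile 6: (0,2)->(1,2) = 1
Tile 8: (1,0)->(2,1) = 2
Tile 7: (1,1)->(2,0) = 2
Tile 4: (2,0)->(1,0) = 1
Tile 1: (2,1)->(0,0) = 3
Tile 2: (2,2)->(0,1) = 3
Sum: 2 + 1 + 1 + 2 + 2 + 1 + 3 + 3 = 15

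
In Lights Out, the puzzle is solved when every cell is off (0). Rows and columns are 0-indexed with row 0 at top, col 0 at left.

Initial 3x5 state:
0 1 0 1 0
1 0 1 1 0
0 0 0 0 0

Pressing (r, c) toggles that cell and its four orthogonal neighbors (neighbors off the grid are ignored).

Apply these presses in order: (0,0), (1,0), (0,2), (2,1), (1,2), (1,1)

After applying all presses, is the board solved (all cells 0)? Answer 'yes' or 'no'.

After press 1 at (0,0):
1 0 0 1 0
0 0 1 1 0
0 0 0 0 0

After press 2 at (1,0):
0 0 0 1 0
1 1 1 1 0
1 0 0 0 0

After press 3 at (0,2):
0 1 1 0 0
1 1 0 1 0
1 0 0 0 0

After press 4 at (2,1):
0 1 1 0 0
1 0 0 1 0
0 1 1 0 0

After press 5 at (1,2):
0 1 0 0 0
1 1 1 0 0
0 1 0 0 0

After press 6 at (1,1):
0 0 0 0 0
0 0 0 0 0
0 0 0 0 0

Lights still on: 0

Answer: yes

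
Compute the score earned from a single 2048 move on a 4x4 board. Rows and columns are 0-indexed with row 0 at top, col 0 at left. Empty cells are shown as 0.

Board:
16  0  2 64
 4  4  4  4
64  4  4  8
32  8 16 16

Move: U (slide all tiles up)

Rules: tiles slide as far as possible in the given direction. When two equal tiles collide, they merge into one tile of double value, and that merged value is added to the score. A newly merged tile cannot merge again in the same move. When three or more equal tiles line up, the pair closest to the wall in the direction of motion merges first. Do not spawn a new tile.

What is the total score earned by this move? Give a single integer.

Slide up:
col 0: [16, 4, 64, 32] -> [16, 4, 64, 32]  score +0 (running 0)
col 1: [0, 4, 4, 8] -> [8, 8, 0, 0]  score +8 (running 8)
col 2: [2, 4, 4, 16] -> [2, 8, 16, 0]  score +8 (running 16)
col 3: [64, 4, 8, 16] -> [64, 4, 8, 16]  score +0 (running 16)
Board after move:
16  8  2 64
 4  8  8  4
64  0 16  8
32  0  0 16

Answer: 16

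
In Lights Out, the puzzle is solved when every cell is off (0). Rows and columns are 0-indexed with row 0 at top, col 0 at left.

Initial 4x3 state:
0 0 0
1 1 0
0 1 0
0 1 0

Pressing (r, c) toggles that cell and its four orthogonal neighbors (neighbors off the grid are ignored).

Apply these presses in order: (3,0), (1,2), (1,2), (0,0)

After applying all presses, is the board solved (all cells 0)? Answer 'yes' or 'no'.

After press 1 at (3,0):
0 0 0
1 1 0
1 1 0
1 0 0

After press 2 at (1,2):
0 0 1
1 0 1
1 1 1
1 0 0

After press 3 at (1,2):
0 0 0
1 1 0
1 1 0
1 0 0

After press 4 at (0,0):
1 1 0
0 1 0
1 1 0
1 0 0

Lights still on: 6

Answer: no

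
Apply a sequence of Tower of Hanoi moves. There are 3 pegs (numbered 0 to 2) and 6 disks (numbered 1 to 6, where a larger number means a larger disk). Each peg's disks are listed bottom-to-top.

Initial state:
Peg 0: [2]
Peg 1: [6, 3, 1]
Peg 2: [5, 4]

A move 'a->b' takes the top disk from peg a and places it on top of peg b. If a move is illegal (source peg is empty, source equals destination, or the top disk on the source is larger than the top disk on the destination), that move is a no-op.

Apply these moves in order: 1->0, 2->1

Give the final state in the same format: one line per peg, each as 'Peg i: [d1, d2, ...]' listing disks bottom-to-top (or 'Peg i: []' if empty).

Answer: Peg 0: [2, 1]
Peg 1: [6, 3]
Peg 2: [5, 4]

Derivation:
After move 1 (1->0):
Peg 0: [2, 1]
Peg 1: [6, 3]
Peg 2: [5, 4]

After move 2 (2->1):
Peg 0: [2, 1]
Peg 1: [6, 3]
Peg 2: [5, 4]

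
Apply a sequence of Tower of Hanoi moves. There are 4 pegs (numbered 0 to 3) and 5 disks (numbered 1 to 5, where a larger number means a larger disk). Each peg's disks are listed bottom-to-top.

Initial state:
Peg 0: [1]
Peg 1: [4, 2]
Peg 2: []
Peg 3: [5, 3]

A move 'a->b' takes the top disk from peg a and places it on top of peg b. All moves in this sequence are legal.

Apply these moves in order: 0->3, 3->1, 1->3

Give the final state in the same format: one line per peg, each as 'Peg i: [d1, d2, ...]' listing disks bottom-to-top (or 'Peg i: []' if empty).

After move 1 (0->3):
Peg 0: []
Peg 1: [4, 2]
Peg 2: []
Peg 3: [5, 3, 1]

After move 2 (3->1):
Peg 0: []
Peg 1: [4, 2, 1]
Peg 2: []
Peg 3: [5, 3]

After move 3 (1->3):
Peg 0: []
Peg 1: [4, 2]
Peg 2: []
Peg 3: [5, 3, 1]

Answer: Peg 0: []
Peg 1: [4, 2]
Peg 2: []
Peg 3: [5, 3, 1]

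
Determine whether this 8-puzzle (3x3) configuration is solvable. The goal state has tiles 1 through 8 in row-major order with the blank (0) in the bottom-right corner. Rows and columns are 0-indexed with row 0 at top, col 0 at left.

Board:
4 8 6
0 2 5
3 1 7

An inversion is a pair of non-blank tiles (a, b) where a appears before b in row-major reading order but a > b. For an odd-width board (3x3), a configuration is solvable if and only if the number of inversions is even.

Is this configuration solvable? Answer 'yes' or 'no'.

Inversions (pairs i<j in row-major order where tile[i] > tile[j] > 0): 17
17 is odd, so the puzzle is not solvable.

Answer: no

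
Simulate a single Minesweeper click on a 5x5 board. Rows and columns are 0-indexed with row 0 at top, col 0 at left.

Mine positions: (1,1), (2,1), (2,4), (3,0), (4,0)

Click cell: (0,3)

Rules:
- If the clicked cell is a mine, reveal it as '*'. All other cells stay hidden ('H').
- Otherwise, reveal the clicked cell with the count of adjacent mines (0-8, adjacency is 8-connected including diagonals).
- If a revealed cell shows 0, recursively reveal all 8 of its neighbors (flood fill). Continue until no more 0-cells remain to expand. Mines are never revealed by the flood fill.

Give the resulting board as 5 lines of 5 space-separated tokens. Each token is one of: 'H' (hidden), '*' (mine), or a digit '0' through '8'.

H H 1 0 0
H H 2 1 1
H H H H H
H H H H H
H H H H H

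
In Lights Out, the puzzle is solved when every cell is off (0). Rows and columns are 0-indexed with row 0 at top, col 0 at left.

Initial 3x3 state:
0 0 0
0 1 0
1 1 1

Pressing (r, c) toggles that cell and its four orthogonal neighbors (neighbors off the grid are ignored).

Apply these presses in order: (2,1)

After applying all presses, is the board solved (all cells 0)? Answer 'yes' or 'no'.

Answer: yes

Derivation:
After press 1 at (2,1):
0 0 0
0 0 0
0 0 0

Lights still on: 0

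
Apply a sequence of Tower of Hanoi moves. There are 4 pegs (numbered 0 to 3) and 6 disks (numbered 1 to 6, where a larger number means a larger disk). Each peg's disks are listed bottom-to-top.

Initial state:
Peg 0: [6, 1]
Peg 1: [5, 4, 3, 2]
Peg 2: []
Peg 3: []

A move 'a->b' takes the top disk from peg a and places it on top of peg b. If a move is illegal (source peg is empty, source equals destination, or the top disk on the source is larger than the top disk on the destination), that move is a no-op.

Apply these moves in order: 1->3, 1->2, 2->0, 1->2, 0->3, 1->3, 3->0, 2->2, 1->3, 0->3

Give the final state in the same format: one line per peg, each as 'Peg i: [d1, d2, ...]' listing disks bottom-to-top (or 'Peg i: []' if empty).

Answer: Peg 0: [6]
Peg 1: [5, 4]
Peg 2: [3]
Peg 3: [2, 1]

Derivation:
After move 1 (1->3):
Peg 0: [6, 1]
Peg 1: [5, 4, 3]
Peg 2: []
Peg 3: [2]

After move 2 (1->2):
Peg 0: [6, 1]
Peg 1: [5, 4]
Peg 2: [3]
Peg 3: [2]

After move 3 (2->0):
Peg 0: [6, 1]
Peg 1: [5, 4]
Peg 2: [3]
Peg 3: [2]

After move 4 (1->2):
Peg 0: [6, 1]
Peg 1: [5, 4]
Peg 2: [3]
Peg 3: [2]

After move 5 (0->3):
Peg 0: [6]
Peg 1: [5, 4]
Peg 2: [3]
Peg 3: [2, 1]

After move 6 (1->3):
Peg 0: [6]
Peg 1: [5, 4]
Peg 2: [3]
Peg 3: [2, 1]

After move 7 (3->0):
Peg 0: [6, 1]
Peg 1: [5, 4]
Peg 2: [3]
Peg 3: [2]

After move 8 (2->2):
Peg 0: [6, 1]
Peg 1: [5, 4]
Peg 2: [3]
Peg 3: [2]

After move 9 (1->3):
Peg 0: [6, 1]
Peg 1: [5, 4]
Peg 2: [3]
Peg 3: [2]

After move 10 (0->3):
Peg 0: [6]
Peg 1: [5, 4]
Peg 2: [3]
Peg 3: [2, 1]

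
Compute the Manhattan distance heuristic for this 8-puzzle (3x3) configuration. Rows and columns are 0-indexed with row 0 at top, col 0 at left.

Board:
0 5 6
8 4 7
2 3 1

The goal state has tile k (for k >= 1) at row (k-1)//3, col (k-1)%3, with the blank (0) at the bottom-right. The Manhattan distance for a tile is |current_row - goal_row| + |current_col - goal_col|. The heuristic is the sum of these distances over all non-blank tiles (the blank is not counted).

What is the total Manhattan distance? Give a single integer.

Answer: 18

Derivation:
Tile 5: at (0,1), goal (1,1), distance |0-1|+|1-1| = 1
Tile 6: at (0,2), goal (1,2), distance |0-1|+|2-2| = 1
Tile 8: at (1,0), goal (2,1), distance |1-2|+|0-1| = 2
Tile 4: at (1,1), goal (1,0), distance |1-1|+|1-0| = 1
Tile 7: at (1,2), goal (2,0), distance |1-2|+|2-0| = 3
Tile 2: at (2,0), goal (0,1), distance |2-0|+|0-1| = 3
Tile 3: at (2,1), goal (0,2), distance |2-0|+|1-2| = 3
Tile 1: at (2,2), goal (0,0), distance |2-0|+|2-0| = 4
Sum: 1 + 1 + 2 + 1 + 3 + 3 + 3 + 4 = 18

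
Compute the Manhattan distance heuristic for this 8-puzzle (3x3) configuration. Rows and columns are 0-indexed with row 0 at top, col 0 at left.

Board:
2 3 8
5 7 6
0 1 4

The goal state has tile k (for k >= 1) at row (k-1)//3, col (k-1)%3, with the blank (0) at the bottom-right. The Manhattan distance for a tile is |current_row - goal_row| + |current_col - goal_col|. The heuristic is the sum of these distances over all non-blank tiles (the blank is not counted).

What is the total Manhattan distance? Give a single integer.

Tile 2: at (0,0), goal (0,1), distance |0-0|+|0-1| = 1
Tile 3: at (0,1), goal (0,2), distance |0-0|+|1-2| = 1
Tile 8: at (0,2), goal (2,1), distance |0-2|+|2-1| = 3
Tile 5: at (1,0), goal (1,1), distance |1-1|+|0-1| = 1
Tile 7: at (1,1), goal (2,0), distance |1-2|+|1-0| = 2
Tile 6: at (1,2), goal (1,2), distance |1-1|+|2-2| = 0
Tile 1: at (2,1), goal (0,0), distance |2-0|+|1-0| = 3
Tile 4: at (2,2), goal (1,0), distance |2-1|+|2-0| = 3
Sum: 1 + 1 + 3 + 1 + 2 + 0 + 3 + 3 = 14

Answer: 14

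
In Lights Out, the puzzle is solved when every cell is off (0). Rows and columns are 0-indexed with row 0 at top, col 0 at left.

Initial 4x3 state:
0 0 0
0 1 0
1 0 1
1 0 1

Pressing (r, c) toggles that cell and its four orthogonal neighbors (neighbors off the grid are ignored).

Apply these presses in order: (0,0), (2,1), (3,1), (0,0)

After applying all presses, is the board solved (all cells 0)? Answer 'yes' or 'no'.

After press 1 at (0,0):
1 1 0
1 1 0
1 0 1
1 0 1

After press 2 at (2,1):
1 1 0
1 0 0
0 1 0
1 1 1

After press 3 at (3,1):
1 1 0
1 0 0
0 0 0
0 0 0

After press 4 at (0,0):
0 0 0
0 0 0
0 0 0
0 0 0

Lights still on: 0

Answer: yes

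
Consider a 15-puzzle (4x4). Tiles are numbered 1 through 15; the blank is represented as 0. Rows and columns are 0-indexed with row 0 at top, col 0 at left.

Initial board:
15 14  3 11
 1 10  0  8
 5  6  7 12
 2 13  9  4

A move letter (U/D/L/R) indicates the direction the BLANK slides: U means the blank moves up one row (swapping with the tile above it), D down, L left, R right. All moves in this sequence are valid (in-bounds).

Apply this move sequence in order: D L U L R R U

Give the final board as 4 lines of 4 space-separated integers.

Answer: 15 14  0 11
 1  7  3  8
 5 10  6 12
 2 13  9  4

Derivation:
After move 1 (D):
15 14  3 11
 1 10  7  8
 5  6  0 12
 2 13  9  4

After move 2 (L):
15 14  3 11
 1 10  7  8
 5  0  6 12
 2 13  9  4

After move 3 (U):
15 14  3 11
 1  0  7  8
 5 10  6 12
 2 13  9  4

After move 4 (L):
15 14  3 11
 0  1  7  8
 5 10  6 12
 2 13  9  4

After move 5 (R):
15 14  3 11
 1  0  7  8
 5 10  6 12
 2 13  9  4

After move 6 (R):
15 14  3 11
 1  7  0  8
 5 10  6 12
 2 13  9  4

After move 7 (U):
15 14  0 11
 1  7  3  8
 5 10  6 12
 2 13  9  4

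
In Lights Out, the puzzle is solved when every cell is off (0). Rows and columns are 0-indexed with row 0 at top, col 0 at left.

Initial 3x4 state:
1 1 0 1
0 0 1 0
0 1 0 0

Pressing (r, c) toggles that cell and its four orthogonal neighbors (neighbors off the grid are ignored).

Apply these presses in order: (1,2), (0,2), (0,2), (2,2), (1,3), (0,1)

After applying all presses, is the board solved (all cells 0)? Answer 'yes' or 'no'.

Answer: yes

Derivation:
After press 1 at (1,2):
1 1 1 1
0 1 0 1
0 1 1 0

After press 2 at (0,2):
1 0 0 0
0 1 1 1
0 1 1 0

After press 3 at (0,2):
1 1 1 1
0 1 0 1
0 1 1 0

After press 4 at (2,2):
1 1 1 1
0 1 1 1
0 0 0 1

After press 5 at (1,3):
1 1 1 0
0 1 0 0
0 0 0 0

After press 6 at (0,1):
0 0 0 0
0 0 0 0
0 0 0 0

Lights still on: 0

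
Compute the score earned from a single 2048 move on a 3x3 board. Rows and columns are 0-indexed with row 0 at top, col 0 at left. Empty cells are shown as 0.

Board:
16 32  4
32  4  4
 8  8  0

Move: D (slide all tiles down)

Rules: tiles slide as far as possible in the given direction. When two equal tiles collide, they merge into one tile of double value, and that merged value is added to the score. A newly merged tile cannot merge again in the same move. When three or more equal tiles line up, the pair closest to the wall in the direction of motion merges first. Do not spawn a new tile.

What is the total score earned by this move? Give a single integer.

Answer: 8

Derivation:
Slide down:
col 0: [16, 32, 8] -> [16, 32, 8]  score +0 (running 0)
col 1: [32, 4, 8] -> [32, 4, 8]  score +0 (running 0)
col 2: [4, 4, 0] -> [0, 0, 8]  score +8 (running 8)
Board after move:
16 32  0
32  4  0
 8  8  8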